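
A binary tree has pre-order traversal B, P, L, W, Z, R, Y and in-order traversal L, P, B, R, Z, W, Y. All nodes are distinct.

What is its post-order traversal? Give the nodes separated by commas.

L, P, R, Z, Y, W, B

The first element of pre-order is the root; it splits in-order into left and right subtrees.
Root B: left subtree has 2 nodes {L, P}, right has 4 {R, Z, W, Y}.
  Root P: left subtree has 1 node {L}, right has 0 { }.
  Root W: left subtree has 2 nodes {R, Z}, right has 1 {Y}.
    Root Z: left subtree has 1 node {R}, right has 0 { }.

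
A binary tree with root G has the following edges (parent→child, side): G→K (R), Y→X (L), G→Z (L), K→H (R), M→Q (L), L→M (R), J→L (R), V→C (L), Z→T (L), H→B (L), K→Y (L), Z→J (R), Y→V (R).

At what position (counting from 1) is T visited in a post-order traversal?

1

Post-order visits the left subtree, then the right subtree, then the node.
At G: go left to Z.
  At Z: go left to T.
    T is a leaf — visit T.
  At Z: go right to J.
    At J: no left child.
    At J: go right to L.
      At L: no left child.
      At L: go right to M.
        At M: go left to Q.
          Q is a leaf — visit Q.
        At M: no right child.
        Visit M.
      Visit L.
    Visit J.
  Visit Z.
At G: go right to K.
  At K: go left to Y.
    At Y: go left to X.
      X is a leaf — visit X.
    At Y: go right to V.
      At V: go left to C.
        C is a leaf — visit C.
      At V: no right child.
      Visit V.
    Visit Y.
  At K: go right to H.
    At H: go left to B.
      B is a leaf — visit B.
    At H: no right child.
    Visit H.
  Visit K.
Visit G.
Full post-order sequence: T, Q, M, L, J, Z, X, C, V, Y, B, H, K, G.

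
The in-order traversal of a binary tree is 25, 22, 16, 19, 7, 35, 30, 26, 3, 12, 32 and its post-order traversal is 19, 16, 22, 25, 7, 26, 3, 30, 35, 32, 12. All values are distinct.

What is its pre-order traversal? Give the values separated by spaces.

12 35 7 25 22 16 19 30 3 26 32

The last element of post-order is the root; it splits in-order into left and right subtrees.
Root 12: left subtree has 9 nodes {25, 22, 16, 19, 7, 35, 30, 26, 3}, right has 1 {32}.
  Root 35: left subtree has 5 nodes {25, 22, 16, 19, 7}, right has 3 {30, 26, 3}.
    Root 7: left subtree has 4 nodes {25, 22, 16, 19}, right has 0 { }.
      Root 25: left subtree has 0 nodes { }, right has 3 {22, 16, 19}.
        Root 22: left subtree has 0 nodes { }, right has 2 {16, 19}.
          Root 16: left subtree has 0 nodes { }, right has 1 {19}.
    Root 30: left subtree has 0 nodes { }, right has 2 {26, 3}.
      Root 3: left subtree has 1 node {26}, right has 0 { }.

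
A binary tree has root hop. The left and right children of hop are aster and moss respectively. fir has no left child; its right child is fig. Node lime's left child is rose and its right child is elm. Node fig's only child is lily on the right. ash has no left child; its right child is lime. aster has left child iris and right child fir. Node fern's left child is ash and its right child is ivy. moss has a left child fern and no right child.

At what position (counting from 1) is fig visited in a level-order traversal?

7

Level-order visits nodes level by level from the root, left to right within each level.
Level 0: hop
Level 1: aster, moss
Level 2: iris, fir, fern
Level 3: fig, ash, ivy
Level 4: lily, lime
Level 5: rose, elm
Full level-order sequence: hop, aster, moss, iris, fir, fern, fig, ash, ivy, lily, lime, rose, elm.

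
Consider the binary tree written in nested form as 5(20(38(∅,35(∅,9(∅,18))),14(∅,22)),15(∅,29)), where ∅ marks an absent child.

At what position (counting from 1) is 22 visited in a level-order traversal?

Level-order visits nodes level by level from the root, left to right within each level.
Level 0: 5
Level 1: 20, 15
Level 2: 38, 14, 29
Level 3: 35, 22
Level 4: 9
Level 5: 18
Full level-order sequence: 5, 20, 15, 38, 14, 29, 35, 22, 9, 18.

8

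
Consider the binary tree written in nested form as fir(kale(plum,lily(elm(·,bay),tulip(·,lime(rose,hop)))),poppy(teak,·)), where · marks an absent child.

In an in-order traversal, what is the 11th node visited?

teak

In-order visits the left subtree, then the node, then the right subtree.
At fir: go left to kale.
  At kale: go left to plum.
    plum is a leaf — visit plum.
  Visit kale.
  At kale: go right to lily.
    At lily: go left to elm.
      At elm: no left child.
      Visit elm.
      At elm: go right to bay.
        bay is a leaf — visit bay.
    Visit lily.
    At lily: go right to tulip.
      At tulip: no left child.
      Visit tulip.
      At tulip: go right to lime.
        At lime: go left to rose.
          rose is a leaf — visit rose.
        Visit lime.
        At lime: go right to hop.
          hop is a leaf — visit hop.
Visit fir.
At fir: go right to poppy.
  At poppy: go left to teak.
    teak is a leaf — visit teak.
  Visit poppy.
  At poppy: no right child.
Full in-order sequence: plum, kale, elm, bay, lily, tulip, rose, lime, hop, fir, teak, poppy.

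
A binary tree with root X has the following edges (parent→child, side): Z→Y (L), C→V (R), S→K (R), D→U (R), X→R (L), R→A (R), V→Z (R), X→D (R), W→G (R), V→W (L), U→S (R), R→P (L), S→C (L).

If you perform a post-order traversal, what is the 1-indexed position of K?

10

Post-order visits the left subtree, then the right subtree, then the node.
At X: go left to R.
  At R: go left to P.
    P is a leaf — visit P.
  At R: go right to A.
    A is a leaf — visit A.
  Visit R.
At X: go right to D.
  At D: no left child.
  At D: go right to U.
    At U: no left child.
    At U: go right to S.
      At S: go left to C.
        At C: no left child.
        At C: go right to V.
          At V: go left to W.
            At W: no left child.
            At W: go right to G.
              G is a leaf — visit G.
            Visit W.
          At V: go right to Z.
            At Z: go left to Y.
              Y is a leaf — visit Y.
            At Z: no right child.
            Visit Z.
          Visit V.
        Visit C.
      At S: go right to K.
        K is a leaf — visit K.
      Visit S.
    Visit U.
  Visit D.
Visit X.
Full post-order sequence: P, A, R, G, W, Y, Z, V, C, K, S, U, D, X.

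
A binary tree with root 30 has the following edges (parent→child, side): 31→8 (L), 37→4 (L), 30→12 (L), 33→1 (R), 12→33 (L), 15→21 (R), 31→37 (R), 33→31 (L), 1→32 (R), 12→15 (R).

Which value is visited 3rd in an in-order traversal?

4

In-order visits the left subtree, then the node, then the right subtree.
At 30: go left to 12.
  At 12: go left to 33.
    At 33: go left to 31.
      At 31: go left to 8.
        8 is a leaf — visit 8.
      Visit 31.
      At 31: go right to 37.
        At 37: go left to 4.
          4 is a leaf — visit 4.
        Visit 37.
        At 37: no right child.
    Visit 33.
    At 33: go right to 1.
      At 1: no left child.
      Visit 1.
      At 1: go right to 32.
        32 is a leaf — visit 32.
  Visit 12.
  At 12: go right to 15.
    At 15: no left child.
    Visit 15.
    At 15: go right to 21.
      21 is a leaf — visit 21.
Visit 30.
At 30: no right child.
Full in-order sequence: 8, 31, 4, 37, 33, 1, 32, 12, 15, 21, 30.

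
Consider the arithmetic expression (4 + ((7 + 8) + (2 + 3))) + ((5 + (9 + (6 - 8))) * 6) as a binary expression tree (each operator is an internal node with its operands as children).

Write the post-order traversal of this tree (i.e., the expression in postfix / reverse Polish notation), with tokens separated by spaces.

Post-order on an expression tree gives postfix notation: for each operator, emit left operand, right operand, then the operator.

4 7 8 + 2 3 + + + 5 9 6 8 - + + 6 * +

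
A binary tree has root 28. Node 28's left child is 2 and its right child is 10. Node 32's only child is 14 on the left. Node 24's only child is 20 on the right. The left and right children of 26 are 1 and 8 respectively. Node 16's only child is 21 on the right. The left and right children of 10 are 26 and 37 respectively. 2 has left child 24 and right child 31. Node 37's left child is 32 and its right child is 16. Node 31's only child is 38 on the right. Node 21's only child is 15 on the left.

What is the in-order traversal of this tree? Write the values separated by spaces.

In-order visits the left subtree, then the node, then the right subtree.
At 28: go left to 2.
  At 2: go left to 24.
    At 24: no left child.
    Visit 24.
    At 24: go right to 20.
      20 is a leaf — visit 20.
  Visit 2.
  At 2: go right to 31.
    At 31: no left child.
    Visit 31.
    At 31: go right to 38.
      38 is a leaf — visit 38.
Visit 28.
At 28: go right to 10.
  At 10: go left to 26.
    At 26: go left to 1.
      1 is a leaf — visit 1.
    Visit 26.
    At 26: go right to 8.
      8 is a leaf — visit 8.
  Visit 10.
  At 10: go right to 37.
    At 37: go left to 32.
      At 32: go left to 14.
        14 is a leaf — visit 14.
      Visit 32.
      At 32: no right child.
    Visit 37.
    At 37: go right to 16.
      At 16: no left child.
      Visit 16.
      At 16: go right to 21.
        At 21: go left to 15.
          15 is a leaf — visit 15.
        Visit 21.
        At 21: no right child.

24 20 2 31 38 28 1 26 8 10 14 32 37 16 15 21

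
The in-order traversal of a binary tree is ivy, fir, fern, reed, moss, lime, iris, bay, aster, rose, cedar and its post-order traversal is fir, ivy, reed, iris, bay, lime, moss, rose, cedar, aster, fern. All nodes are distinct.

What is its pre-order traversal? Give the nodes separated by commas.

fern, ivy, fir, aster, moss, reed, lime, bay, iris, cedar, rose

The last element of post-order is the root; it splits in-order into left and right subtrees.
Root fern: left subtree has 2 nodes {ivy, fir}, right has 8 {reed, moss, lime, iris, bay, aster, rose, cedar}.
  Root ivy: left subtree has 0 nodes { }, right has 1 {fir}.
  Root aster: left subtree has 5 nodes {reed, moss, lime, iris, bay}, right has 2 {rose, cedar}.
    Root moss: left subtree has 1 node {reed}, right has 3 {lime, iris, bay}.
      Root lime: left subtree has 0 nodes { }, right has 2 {iris, bay}.
        Root bay: left subtree has 1 node {iris}, right has 0 { }.
    Root cedar: left subtree has 1 node {rose}, right has 0 { }.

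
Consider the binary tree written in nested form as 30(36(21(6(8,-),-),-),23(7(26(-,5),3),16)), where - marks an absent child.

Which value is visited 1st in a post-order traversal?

Post-order visits the left subtree, then the right subtree, then the node.
At 30: go left to 36.
  At 36: go left to 21.
    At 21: go left to 6.
      At 6: go left to 8.
        8 is a leaf — visit 8.
      At 6: no right child.
      Visit 6.
    At 21: no right child.
    Visit 21.
  At 36: no right child.
  Visit 36.
At 30: go right to 23.
  At 23: go left to 7.
    At 7: go left to 26.
      At 26: no left child.
      At 26: go right to 5.
        5 is a leaf — visit 5.
      Visit 26.
    At 7: go right to 3.
      3 is a leaf — visit 3.
    Visit 7.
  At 23: go right to 16.
    16 is a leaf — visit 16.
  Visit 23.
Visit 30.
Full post-order sequence: 8, 6, 21, 36, 5, 26, 3, 7, 16, 23, 30.

8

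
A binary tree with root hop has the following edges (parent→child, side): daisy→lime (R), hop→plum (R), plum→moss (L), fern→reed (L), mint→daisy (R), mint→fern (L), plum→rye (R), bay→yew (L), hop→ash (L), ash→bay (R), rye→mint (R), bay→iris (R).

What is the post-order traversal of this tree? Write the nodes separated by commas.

yew, iris, bay, ash, moss, reed, fern, lime, daisy, mint, rye, plum, hop

Post-order visits the left subtree, then the right subtree, then the node.
At hop: go left to ash.
  At ash: no left child.
  At ash: go right to bay.
    At bay: go left to yew.
      yew is a leaf — visit yew.
    At bay: go right to iris.
      iris is a leaf — visit iris.
    Visit bay.
  Visit ash.
At hop: go right to plum.
  At plum: go left to moss.
    moss is a leaf — visit moss.
  At plum: go right to rye.
    At rye: no left child.
    At rye: go right to mint.
      At mint: go left to fern.
        At fern: go left to reed.
          reed is a leaf — visit reed.
        At fern: no right child.
        Visit fern.
      At mint: go right to daisy.
        At daisy: no left child.
        At daisy: go right to lime.
          lime is a leaf — visit lime.
        Visit daisy.
      Visit mint.
    Visit rye.
  Visit plum.
Visit hop.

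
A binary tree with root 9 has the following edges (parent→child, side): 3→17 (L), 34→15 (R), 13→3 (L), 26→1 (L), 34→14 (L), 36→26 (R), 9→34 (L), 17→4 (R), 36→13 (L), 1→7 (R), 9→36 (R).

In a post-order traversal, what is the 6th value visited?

3

Post-order visits the left subtree, then the right subtree, then the node.
At 9: go left to 34.
  At 34: go left to 14.
    14 is a leaf — visit 14.
  At 34: go right to 15.
    15 is a leaf — visit 15.
  Visit 34.
At 9: go right to 36.
  At 36: go left to 13.
    At 13: go left to 3.
      At 3: go left to 17.
        At 17: no left child.
        At 17: go right to 4.
          4 is a leaf — visit 4.
        Visit 17.
      At 3: no right child.
      Visit 3.
    At 13: no right child.
    Visit 13.
  At 36: go right to 26.
    At 26: go left to 1.
      At 1: no left child.
      At 1: go right to 7.
        7 is a leaf — visit 7.
      Visit 1.
    At 26: no right child.
    Visit 26.
  Visit 36.
Visit 9.
Full post-order sequence: 14, 15, 34, 4, 17, 3, 13, 7, 1, 26, 36, 9.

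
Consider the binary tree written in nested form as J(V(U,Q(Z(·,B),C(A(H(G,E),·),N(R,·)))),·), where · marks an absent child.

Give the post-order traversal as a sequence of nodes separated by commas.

Post-order visits the left subtree, then the right subtree, then the node.
At J: go left to V.
  At V: go left to U.
    U is a leaf — visit U.
  At V: go right to Q.
    At Q: go left to Z.
      At Z: no left child.
      At Z: go right to B.
        B is a leaf — visit B.
      Visit Z.
    At Q: go right to C.
      At C: go left to A.
        At A: go left to H.
          At H: go left to G.
            G is a leaf — visit G.
          At H: go right to E.
            E is a leaf — visit E.
          Visit H.
        At A: no right child.
        Visit A.
      At C: go right to N.
        At N: go left to R.
          R is a leaf — visit R.
        At N: no right child.
        Visit N.
      Visit C.
    Visit Q.
  Visit V.
At J: no right child.
Visit J.

U, B, Z, G, E, H, A, R, N, C, Q, V, J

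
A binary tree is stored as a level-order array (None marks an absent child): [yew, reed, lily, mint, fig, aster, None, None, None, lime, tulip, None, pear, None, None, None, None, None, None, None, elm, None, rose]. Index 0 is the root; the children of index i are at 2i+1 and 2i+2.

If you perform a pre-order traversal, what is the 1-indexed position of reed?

2

Pre-order visits the node, then its left subtree, then its right subtree.
Visit yew.
At yew: go left to reed.
  Visit reed.
  At reed: go left to mint.
    mint is a leaf — visit mint.
  At reed: go right to fig.
    Visit fig.
    At fig: go left to lime.
      Visit lime.
      At lime: no left child.
      At lime: go right to elm.
        elm is a leaf — visit elm.
    At fig: go right to tulip.
      Visit tulip.
      At tulip: no left child.
      At tulip: go right to rose.
        rose is a leaf — visit rose.
At yew: go right to lily.
  Visit lily.
  At lily: go left to aster.
    Visit aster.
    At aster: no left child.
    At aster: go right to pear.
      pear is a leaf — visit pear.
  At lily: no right child.
Full pre-order sequence: yew, reed, mint, fig, lime, elm, tulip, rose, lily, aster, pear.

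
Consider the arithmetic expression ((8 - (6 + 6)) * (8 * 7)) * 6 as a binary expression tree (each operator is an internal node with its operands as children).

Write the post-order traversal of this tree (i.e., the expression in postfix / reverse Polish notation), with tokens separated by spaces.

8 6 6 + - 8 7 * * 6 *

Post-order on an expression tree gives postfix notation: for each operator, emit left operand, right operand, then the operator.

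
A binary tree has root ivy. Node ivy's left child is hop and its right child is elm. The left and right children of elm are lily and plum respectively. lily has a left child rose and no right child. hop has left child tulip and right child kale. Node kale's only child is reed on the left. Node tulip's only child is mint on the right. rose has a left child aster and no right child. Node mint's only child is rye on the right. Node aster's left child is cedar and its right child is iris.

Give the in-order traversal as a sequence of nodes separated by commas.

tulip, mint, rye, hop, reed, kale, ivy, cedar, aster, iris, rose, lily, elm, plum

In-order visits the left subtree, then the node, then the right subtree.
At ivy: go left to hop.
  At hop: go left to tulip.
    At tulip: no left child.
    Visit tulip.
    At tulip: go right to mint.
      At mint: no left child.
      Visit mint.
      At mint: go right to rye.
        rye is a leaf — visit rye.
  Visit hop.
  At hop: go right to kale.
    At kale: go left to reed.
      reed is a leaf — visit reed.
    Visit kale.
    At kale: no right child.
Visit ivy.
At ivy: go right to elm.
  At elm: go left to lily.
    At lily: go left to rose.
      At rose: go left to aster.
        At aster: go left to cedar.
          cedar is a leaf — visit cedar.
        Visit aster.
        At aster: go right to iris.
          iris is a leaf — visit iris.
      Visit rose.
      At rose: no right child.
    Visit lily.
    At lily: no right child.
  Visit elm.
  At elm: go right to plum.
    plum is a leaf — visit plum.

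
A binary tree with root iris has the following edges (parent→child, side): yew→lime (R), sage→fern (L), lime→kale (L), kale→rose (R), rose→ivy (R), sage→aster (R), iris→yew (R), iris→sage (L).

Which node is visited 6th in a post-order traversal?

Post-order visits the left subtree, then the right subtree, then the node.
At iris: go left to sage.
  At sage: go left to fern.
    fern is a leaf — visit fern.
  At sage: go right to aster.
    aster is a leaf — visit aster.
  Visit sage.
At iris: go right to yew.
  At yew: no left child.
  At yew: go right to lime.
    At lime: go left to kale.
      At kale: no left child.
      At kale: go right to rose.
        At rose: no left child.
        At rose: go right to ivy.
          ivy is a leaf — visit ivy.
        Visit rose.
      Visit kale.
    At lime: no right child.
    Visit lime.
  Visit yew.
Visit iris.
Full post-order sequence: fern, aster, sage, ivy, rose, kale, lime, yew, iris.

kale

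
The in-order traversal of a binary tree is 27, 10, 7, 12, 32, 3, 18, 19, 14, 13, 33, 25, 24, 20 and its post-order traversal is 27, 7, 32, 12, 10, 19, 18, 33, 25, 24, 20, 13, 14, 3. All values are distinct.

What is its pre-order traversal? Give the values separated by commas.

The last element of post-order is the root; it splits in-order into left and right subtrees.
Root 3: left subtree has 5 nodes {27, 10, 7, 12, 32}, right has 8 {18, 19, 14, 13, 33, 25, 24, 20}.
  Root 10: left subtree has 1 node {27}, right has 3 {7, 12, 32}.
    Root 12: left subtree has 1 node {7}, right has 1 {32}.
  Root 14: left subtree has 2 nodes {18, 19}, right has 5 {13, 33, 25, 24, 20}.
    Root 18: left subtree has 0 nodes { }, right has 1 {19}.
    Root 13: left subtree has 0 nodes { }, right has 4 {33, 25, 24, 20}.
      Root 20: left subtree has 3 nodes {33, 25, 24}, right has 0 { }.
        Root 24: left subtree has 2 nodes {33, 25}, right has 0 { }.
          Root 25: left subtree has 1 node {33}, right has 0 { }.

3, 10, 27, 12, 7, 32, 14, 18, 19, 13, 20, 24, 25, 33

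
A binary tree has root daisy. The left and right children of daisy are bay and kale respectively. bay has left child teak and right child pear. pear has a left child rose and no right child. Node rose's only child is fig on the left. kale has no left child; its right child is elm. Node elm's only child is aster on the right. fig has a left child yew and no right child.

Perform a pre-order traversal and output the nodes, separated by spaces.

Pre-order visits the node, then its left subtree, then its right subtree.
Visit daisy.
At daisy: go left to bay.
  Visit bay.
  At bay: go left to teak.
    teak is a leaf — visit teak.
  At bay: go right to pear.
    Visit pear.
    At pear: go left to rose.
      Visit rose.
      At rose: go left to fig.
        Visit fig.
        At fig: go left to yew.
          yew is a leaf — visit yew.
        At fig: no right child.
      At rose: no right child.
    At pear: no right child.
At daisy: go right to kale.
  Visit kale.
  At kale: no left child.
  At kale: go right to elm.
    Visit elm.
    At elm: no left child.
    At elm: go right to aster.
      aster is a leaf — visit aster.

daisy bay teak pear rose fig yew kale elm aster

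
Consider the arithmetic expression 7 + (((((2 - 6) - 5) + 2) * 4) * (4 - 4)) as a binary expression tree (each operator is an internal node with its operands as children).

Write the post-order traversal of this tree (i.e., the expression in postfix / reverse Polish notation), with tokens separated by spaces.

Post-order on an expression tree gives postfix notation: for each operator, emit left operand, right operand, then the operator.

7 2 6 - 5 - 2 + 4 * 4 4 - * +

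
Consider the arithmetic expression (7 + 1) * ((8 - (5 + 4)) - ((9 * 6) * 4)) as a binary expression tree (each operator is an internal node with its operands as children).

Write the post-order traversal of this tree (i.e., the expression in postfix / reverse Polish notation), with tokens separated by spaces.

7 1 + 8 5 4 + - 9 6 * 4 * - *

Post-order on an expression tree gives postfix notation: for each operator, emit left operand, right operand, then the operator.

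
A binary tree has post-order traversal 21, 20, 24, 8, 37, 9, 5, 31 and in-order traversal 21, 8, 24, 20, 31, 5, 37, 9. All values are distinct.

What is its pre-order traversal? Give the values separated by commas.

The last element of post-order is the root; it splits in-order into left and right subtrees.
Root 31: left subtree has 4 nodes {21, 8, 24, 20}, right has 3 {5, 37, 9}.
  Root 8: left subtree has 1 node {21}, right has 2 {24, 20}.
    Root 24: left subtree has 0 nodes { }, right has 1 {20}.
  Root 5: left subtree has 0 nodes { }, right has 2 {37, 9}.
    Root 9: left subtree has 1 node {37}, right has 0 { }.

31, 8, 21, 24, 20, 5, 9, 37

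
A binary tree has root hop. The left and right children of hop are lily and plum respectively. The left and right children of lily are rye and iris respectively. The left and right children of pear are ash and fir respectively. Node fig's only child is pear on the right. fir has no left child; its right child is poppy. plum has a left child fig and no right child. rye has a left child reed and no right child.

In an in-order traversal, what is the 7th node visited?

ash

In-order visits the left subtree, then the node, then the right subtree.
At hop: go left to lily.
  At lily: go left to rye.
    At rye: go left to reed.
      reed is a leaf — visit reed.
    Visit rye.
    At rye: no right child.
  Visit lily.
  At lily: go right to iris.
    iris is a leaf — visit iris.
Visit hop.
At hop: go right to plum.
  At plum: go left to fig.
    At fig: no left child.
    Visit fig.
    At fig: go right to pear.
      At pear: go left to ash.
        ash is a leaf — visit ash.
      Visit pear.
      At pear: go right to fir.
        At fir: no left child.
        Visit fir.
        At fir: go right to poppy.
          poppy is a leaf — visit poppy.
  Visit plum.
  At plum: no right child.
Full in-order sequence: reed, rye, lily, iris, hop, fig, ash, pear, fir, poppy, plum.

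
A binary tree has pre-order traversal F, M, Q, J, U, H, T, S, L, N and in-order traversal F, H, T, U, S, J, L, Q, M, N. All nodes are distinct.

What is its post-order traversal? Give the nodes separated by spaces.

The first element of pre-order is the root; it splits in-order into left and right subtrees.
Root F: left subtree has 0 nodes { }, right has 9 {H, T, U, S, J, L, Q, M, N}.
  Root M: left subtree has 7 nodes {H, T, U, S, J, L, Q}, right has 1 {N}.
    Root Q: left subtree has 6 nodes {H, T, U, S, J, L}, right has 0 { }.
      Root J: left subtree has 4 nodes {H, T, U, S}, right has 1 {L}.
        Root U: left subtree has 2 nodes {H, T}, right has 1 {S}.
          Root H: left subtree has 0 nodes { }, right has 1 {T}.

T H S U L J Q N M F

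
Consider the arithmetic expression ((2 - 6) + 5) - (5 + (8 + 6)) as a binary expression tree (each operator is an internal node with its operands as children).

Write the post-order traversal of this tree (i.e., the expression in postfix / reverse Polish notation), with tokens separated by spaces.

Post-order on an expression tree gives postfix notation: for each operator, emit left operand, right operand, then the operator.

2 6 - 5 + 5 8 6 + + -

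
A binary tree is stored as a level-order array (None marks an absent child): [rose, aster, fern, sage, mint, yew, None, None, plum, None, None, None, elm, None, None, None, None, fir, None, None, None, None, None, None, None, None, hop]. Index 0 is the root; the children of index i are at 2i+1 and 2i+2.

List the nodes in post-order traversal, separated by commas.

fir, plum, sage, mint, aster, hop, elm, yew, fern, rose

Post-order visits the left subtree, then the right subtree, then the node.
At rose: go left to aster.
  At aster: go left to sage.
    At sage: no left child.
    At sage: go right to plum.
      At plum: go left to fir.
        fir is a leaf — visit fir.
      At plum: no right child.
      Visit plum.
    Visit sage.
  At aster: go right to mint.
    mint is a leaf — visit mint.
  Visit aster.
At rose: go right to fern.
  At fern: go left to yew.
    At yew: no left child.
    At yew: go right to elm.
      At elm: no left child.
      At elm: go right to hop.
        hop is a leaf — visit hop.
      Visit elm.
    Visit yew.
  At fern: no right child.
  Visit fern.
Visit rose.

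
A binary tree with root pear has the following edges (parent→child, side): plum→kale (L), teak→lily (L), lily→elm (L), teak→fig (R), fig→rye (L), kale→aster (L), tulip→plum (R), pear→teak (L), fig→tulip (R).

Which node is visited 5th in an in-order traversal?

In-order visits the left subtree, then the node, then the right subtree.
At pear: go left to teak.
  At teak: go left to lily.
    At lily: go left to elm.
      elm is a leaf — visit elm.
    Visit lily.
    At lily: no right child.
  Visit teak.
  At teak: go right to fig.
    At fig: go left to rye.
      rye is a leaf — visit rye.
    Visit fig.
    At fig: go right to tulip.
      At tulip: no left child.
      Visit tulip.
      At tulip: go right to plum.
        At plum: go left to kale.
          At kale: go left to aster.
            aster is a leaf — visit aster.
          Visit kale.
          At kale: no right child.
        Visit plum.
        At plum: no right child.
Visit pear.
At pear: no right child.
Full in-order sequence: elm, lily, teak, rye, fig, tulip, aster, kale, plum, pear.

fig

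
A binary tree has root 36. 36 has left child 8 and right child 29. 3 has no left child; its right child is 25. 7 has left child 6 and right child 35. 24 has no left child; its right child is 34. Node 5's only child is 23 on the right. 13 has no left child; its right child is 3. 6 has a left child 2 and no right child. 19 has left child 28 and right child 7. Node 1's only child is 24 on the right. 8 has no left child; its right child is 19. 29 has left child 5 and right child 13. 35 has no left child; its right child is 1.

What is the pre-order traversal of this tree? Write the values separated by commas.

36, 8, 19, 28, 7, 6, 2, 35, 1, 24, 34, 29, 5, 23, 13, 3, 25

Pre-order visits the node, then its left subtree, then its right subtree.
Visit 36.
At 36: go left to 8.
  Visit 8.
  At 8: no left child.
  At 8: go right to 19.
    Visit 19.
    At 19: go left to 28.
      28 is a leaf — visit 28.
    At 19: go right to 7.
      Visit 7.
      At 7: go left to 6.
        Visit 6.
        At 6: go left to 2.
          2 is a leaf — visit 2.
        At 6: no right child.
      At 7: go right to 35.
        Visit 35.
        At 35: no left child.
        At 35: go right to 1.
          Visit 1.
          At 1: no left child.
          At 1: go right to 24.
            Visit 24.
            At 24: no left child.
            At 24: go right to 34.
              34 is a leaf — visit 34.
At 36: go right to 29.
  Visit 29.
  At 29: go left to 5.
    Visit 5.
    At 5: no left child.
    At 5: go right to 23.
      23 is a leaf — visit 23.
  At 29: go right to 13.
    Visit 13.
    At 13: no left child.
    At 13: go right to 3.
      Visit 3.
      At 3: no left child.
      At 3: go right to 25.
        25 is a leaf — visit 25.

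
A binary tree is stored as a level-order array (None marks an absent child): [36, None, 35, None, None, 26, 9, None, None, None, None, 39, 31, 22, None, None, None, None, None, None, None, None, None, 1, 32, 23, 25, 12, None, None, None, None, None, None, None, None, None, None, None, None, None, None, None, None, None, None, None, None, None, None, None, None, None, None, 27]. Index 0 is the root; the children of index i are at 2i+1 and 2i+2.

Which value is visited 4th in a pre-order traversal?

Pre-order visits the node, then its left subtree, then its right subtree.
Visit 36.
At 36: no left child.
At 36: go right to 35.
  Visit 35.
  At 35: go left to 26.
    Visit 26.
    At 26: go left to 39.
      Visit 39.
      At 39: go left to 1.
        1 is a leaf — visit 1.
      At 39: go right to 32.
        32 is a leaf — visit 32.
    At 26: go right to 31.
      Visit 31.
      At 31: go left to 23.
        23 is a leaf — visit 23.
      At 31: go right to 25.
        Visit 25.
        At 25: no left child.
        At 25: go right to 27.
          27 is a leaf — visit 27.
  At 35: go right to 9.
    Visit 9.
    At 9: go left to 22.
      Visit 22.
      At 22: go left to 12.
        12 is a leaf — visit 12.
      At 22: no right child.
    At 9: no right child.
Full pre-order sequence: 36, 35, 26, 39, 1, 32, 31, 23, 25, 27, 9, 22, 12.

39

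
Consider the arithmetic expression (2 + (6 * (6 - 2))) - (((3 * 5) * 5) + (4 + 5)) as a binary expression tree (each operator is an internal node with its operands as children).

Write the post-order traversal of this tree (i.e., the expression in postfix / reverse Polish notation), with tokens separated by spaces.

Post-order on an expression tree gives postfix notation: for each operator, emit left operand, right operand, then the operator.

2 6 6 2 - * + 3 5 * 5 * 4 5 + + -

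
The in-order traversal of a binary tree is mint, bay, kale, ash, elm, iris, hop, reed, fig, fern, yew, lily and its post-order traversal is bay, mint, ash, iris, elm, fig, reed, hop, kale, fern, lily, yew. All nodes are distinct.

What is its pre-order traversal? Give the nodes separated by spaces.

The last element of post-order is the root; it splits in-order into left and right subtrees.
Root yew: left subtree has 10 nodes {mint, bay, kale, ash, elm, iris, hop, reed, fig, fern}, right has 1 {lily}.
  Root fern: left subtree has 9 nodes {mint, bay, kale, ash, elm, iris, hop, reed, fig}, right has 0 { }.
    Root kale: left subtree has 2 nodes {mint, bay}, right has 6 {ash, elm, iris, hop, reed, fig}.
      Root mint: left subtree has 0 nodes { }, right has 1 {bay}.
      Root hop: left subtree has 3 nodes {ash, elm, iris}, right has 2 {reed, fig}.
        Root elm: left subtree has 1 node {ash}, right has 1 {iris}.
        Root reed: left subtree has 0 nodes { }, right has 1 {fig}.

yew fern kale mint bay hop elm ash iris reed fig lily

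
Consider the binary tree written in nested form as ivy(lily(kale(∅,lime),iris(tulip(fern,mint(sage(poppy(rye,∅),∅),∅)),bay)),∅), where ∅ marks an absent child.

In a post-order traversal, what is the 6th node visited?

sage

Post-order visits the left subtree, then the right subtree, then the node.
At ivy: go left to lily.
  At lily: go left to kale.
    At kale: no left child.
    At kale: go right to lime.
      lime is a leaf — visit lime.
    Visit kale.
  At lily: go right to iris.
    At iris: go left to tulip.
      At tulip: go left to fern.
        fern is a leaf — visit fern.
      At tulip: go right to mint.
        At mint: go left to sage.
          At sage: go left to poppy.
            At poppy: go left to rye.
              rye is a leaf — visit rye.
            At poppy: no right child.
            Visit poppy.
          At sage: no right child.
          Visit sage.
        At mint: no right child.
        Visit mint.
      Visit tulip.
    At iris: go right to bay.
      bay is a leaf — visit bay.
    Visit iris.
  Visit lily.
At ivy: no right child.
Visit ivy.
Full post-order sequence: lime, kale, fern, rye, poppy, sage, mint, tulip, bay, iris, lily, ivy.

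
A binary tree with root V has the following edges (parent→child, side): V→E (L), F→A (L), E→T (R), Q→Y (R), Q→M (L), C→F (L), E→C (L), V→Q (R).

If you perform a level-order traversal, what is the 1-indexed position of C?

Level-order visits nodes level by level from the root, left to right within each level.
Level 0: V
Level 1: E, Q
Level 2: C, T, M, Y
Level 3: F
Level 4: A
Full level-order sequence: V, E, Q, C, T, M, Y, F, A.

4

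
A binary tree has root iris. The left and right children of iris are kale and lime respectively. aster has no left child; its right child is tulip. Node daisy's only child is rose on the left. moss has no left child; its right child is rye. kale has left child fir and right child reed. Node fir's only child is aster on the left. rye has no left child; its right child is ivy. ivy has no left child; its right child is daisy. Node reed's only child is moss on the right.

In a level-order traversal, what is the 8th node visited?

Level-order visits nodes level by level from the root, left to right within each level.
Level 0: iris
Level 1: kale, lime
Level 2: fir, reed
Level 3: aster, moss
Level 4: tulip, rye
Level 5: ivy
Level 6: daisy
Level 7: rose
Full level-order sequence: iris, kale, lime, fir, reed, aster, moss, tulip, rye, ivy, daisy, rose.

tulip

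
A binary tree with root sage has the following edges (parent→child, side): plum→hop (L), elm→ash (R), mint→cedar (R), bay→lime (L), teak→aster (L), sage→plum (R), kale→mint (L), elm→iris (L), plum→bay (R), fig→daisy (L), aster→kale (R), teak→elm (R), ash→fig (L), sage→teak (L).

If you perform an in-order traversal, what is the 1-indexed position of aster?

In-order visits the left subtree, then the node, then the right subtree.
At sage: go left to teak.
  At teak: go left to aster.
    At aster: no left child.
    Visit aster.
    At aster: go right to kale.
      At kale: go left to mint.
        At mint: no left child.
        Visit mint.
        At mint: go right to cedar.
          cedar is a leaf — visit cedar.
      Visit kale.
      At kale: no right child.
  Visit teak.
  At teak: go right to elm.
    At elm: go left to iris.
      iris is a leaf — visit iris.
    Visit elm.
    At elm: go right to ash.
      At ash: go left to fig.
        At fig: go left to daisy.
          daisy is a leaf — visit daisy.
        Visit fig.
        At fig: no right child.
      Visit ash.
      At ash: no right child.
Visit sage.
At sage: go right to plum.
  At plum: go left to hop.
    hop is a leaf — visit hop.
  Visit plum.
  At plum: go right to bay.
    At bay: go left to lime.
      lime is a leaf — visit lime.
    Visit bay.
    At bay: no right child.
Full in-order sequence: aster, mint, cedar, kale, teak, iris, elm, daisy, fig, ash, sage, hop, plum, lime, bay.

1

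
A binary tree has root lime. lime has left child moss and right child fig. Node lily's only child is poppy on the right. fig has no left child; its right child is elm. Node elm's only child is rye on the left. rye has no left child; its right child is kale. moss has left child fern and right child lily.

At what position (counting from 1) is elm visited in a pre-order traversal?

7

Pre-order visits the node, then its left subtree, then its right subtree.
Visit lime.
At lime: go left to moss.
  Visit moss.
  At moss: go left to fern.
    fern is a leaf — visit fern.
  At moss: go right to lily.
    Visit lily.
    At lily: no left child.
    At lily: go right to poppy.
      poppy is a leaf — visit poppy.
At lime: go right to fig.
  Visit fig.
  At fig: no left child.
  At fig: go right to elm.
    Visit elm.
    At elm: go left to rye.
      Visit rye.
      At rye: no left child.
      At rye: go right to kale.
        kale is a leaf — visit kale.
    At elm: no right child.
Full pre-order sequence: lime, moss, fern, lily, poppy, fig, elm, rye, kale.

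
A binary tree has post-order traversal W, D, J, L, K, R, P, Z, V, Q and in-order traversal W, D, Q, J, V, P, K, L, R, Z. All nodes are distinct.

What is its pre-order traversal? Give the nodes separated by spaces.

Q D W V J Z P R K L

The last element of post-order is the root; it splits in-order into left and right subtrees.
Root Q: left subtree has 2 nodes {W, D}, right has 7 {J, V, P, K, L, R, Z}.
  Root D: left subtree has 1 node {W}, right has 0 { }.
  Root V: left subtree has 1 node {J}, right has 5 {P, K, L, R, Z}.
    Root Z: left subtree has 4 nodes {P, K, L, R}, right has 0 { }.
      Root P: left subtree has 0 nodes { }, right has 3 {K, L, R}.
        Root R: left subtree has 2 nodes {K, L}, right has 0 { }.
          Root K: left subtree has 0 nodes { }, right has 1 {L}.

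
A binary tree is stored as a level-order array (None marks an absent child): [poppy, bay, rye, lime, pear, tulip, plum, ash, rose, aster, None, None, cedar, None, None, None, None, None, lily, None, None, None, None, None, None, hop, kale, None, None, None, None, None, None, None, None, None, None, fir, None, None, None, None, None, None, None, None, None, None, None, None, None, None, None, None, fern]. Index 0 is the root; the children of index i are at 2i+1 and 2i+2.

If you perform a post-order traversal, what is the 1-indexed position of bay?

Post-order visits the left subtree, then the right subtree, then the node.
At poppy: go left to bay.
  At bay: go left to lime.
    At lime: go left to ash.
      ash is a leaf — visit ash.
    At lime: go right to rose.
      At rose: no left child.
      At rose: go right to lily.
        At lily: go left to fir.
          fir is a leaf — visit fir.
        At lily: no right child.
        Visit lily.
      Visit rose.
    Visit lime.
  At bay: go right to pear.
    At pear: go left to aster.
      aster is a leaf — visit aster.
    At pear: no right child.
    Visit pear.
  Visit bay.
At poppy: go right to rye.
  At rye: go left to tulip.
    At tulip: no left child.
    At tulip: go right to cedar.
      At cedar: go left to hop.
        hop is a leaf — visit hop.
      At cedar: go right to kale.
        At kale: no left child.
        At kale: go right to fern.
          fern is a leaf — visit fern.
        Visit kale.
      Visit cedar.
    Visit tulip.
  At rye: go right to plum.
    plum is a leaf — visit plum.
  Visit rye.
Visit poppy.
Full post-order sequence: ash, fir, lily, rose, lime, aster, pear, bay, hop, fern, kale, cedar, tulip, plum, rye, poppy.

8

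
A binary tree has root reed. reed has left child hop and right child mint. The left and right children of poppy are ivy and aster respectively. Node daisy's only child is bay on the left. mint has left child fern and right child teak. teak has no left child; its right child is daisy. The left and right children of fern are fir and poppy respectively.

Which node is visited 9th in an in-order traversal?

In-order visits the left subtree, then the node, then the right subtree.
At reed: go left to hop.
  hop is a leaf — visit hop.
Visit reed.
At reed: go right to mint.
  At mint: go left to fern.
    At fern: go left to fir.
      fir is a leaf — visit fir.
    Visit fern.
    At fern: go right to poppy.
      At poppy: go left to ivy.
        ivy is a leaf — visit ivy.
      Visit poppy.
      At poppy: go right to aster.
        aster is a leaf — visit aster.
  Visit mint.
  At mint: go right to teak.
    At teak: no left child.
    Visit teak.
    At teak: go right to daisy.
      At daisy: go left to bay.
        bay is a leaf — visit bay.
      Visit daisy.
      At daisy: no right child.
Full in-order sequence: hop, reed, fir, fern, ivy, poppy, aster, mint, teak, bay, daisy.

teak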